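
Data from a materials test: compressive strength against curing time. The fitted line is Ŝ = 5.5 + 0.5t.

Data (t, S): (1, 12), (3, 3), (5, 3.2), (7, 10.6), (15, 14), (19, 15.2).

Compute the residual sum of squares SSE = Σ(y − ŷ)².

t=1: Ŝ = 5.5 + 0.5·1 = 6; r = 12 − 6 = 6
t=3: Ŝ = 5.5 + 0.5·3 = 7; r = 3 − 7 = -4
t=5: Ŝ = 5.5 + 0.5·5 = 8; r = 3.2 − 8 = -4.8
t=7: Ŝ = 5.5 + 0.5·7 = 9; r = 10.6 − 9 = 1.6
t=15: Ŝ = 5.5 + 0.5·15 = 13; r = 14 − 13 = 1
t=19: Ŝ = 5.5 + 0.5·19 = 15; r = 15.2 − 15 = 0.2
SSE = 36 + 16 + 23.04 + 2.56 + 1 + 0.04 = 78.64

SSE = 78.64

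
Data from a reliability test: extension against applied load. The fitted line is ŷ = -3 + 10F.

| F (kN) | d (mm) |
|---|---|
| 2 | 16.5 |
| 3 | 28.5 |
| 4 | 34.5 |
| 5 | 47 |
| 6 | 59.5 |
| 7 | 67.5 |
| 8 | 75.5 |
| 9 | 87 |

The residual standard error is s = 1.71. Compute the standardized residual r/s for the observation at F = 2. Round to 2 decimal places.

ŷ = -3 + 10·2 = 17
r = 16.5 − 17 = -0.5
r/s = -0.5 / 1.71 = -0.29

-0.29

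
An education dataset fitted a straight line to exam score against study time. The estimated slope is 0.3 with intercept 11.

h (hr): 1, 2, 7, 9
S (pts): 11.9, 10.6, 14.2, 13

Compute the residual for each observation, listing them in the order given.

0.6, -1, 1.1, -0.7

h=1: ŷ = 11 + 0.3·1 = 11.3; r = 11.9 − 11.3 = 0.6
h=2: ŷ = 11 + 0.3·2 = 11.6; r = 10.6 − 11.6 = -1
h=7: ŷ = 11 + 0.3·7 = 13.1; r = 14.2 − 13.1 = 1.1
h=9: ŷ = 11 + 0.3·9 = 13.7; r = 13 − 13.7 = -0.7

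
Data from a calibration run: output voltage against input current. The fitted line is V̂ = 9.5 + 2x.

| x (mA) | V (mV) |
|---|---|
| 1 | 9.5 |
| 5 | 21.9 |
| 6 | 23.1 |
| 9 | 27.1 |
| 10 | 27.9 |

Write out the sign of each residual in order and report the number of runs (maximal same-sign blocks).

3 runs

x=1: V̂ = 9.5 + 2·1 = 11.5; e = 9.5 − 11.5 = -2
x=5: V̂ = 9.5 + 2·5 = 19.5; e = 21.9 − 19.5 = 2.4
x=6: V̂ = 9.5 + 2·6 = 21.5; e = 23.1 − 21.5 = 1.6
x=9: V̂ = 9.5 + 2·9 = 27.5; e = 27.1 − 27.5 = -0.4
x=10: V̂ = 9.5 + 2·10 = 29.5; e = 27.9 − 29.5 = -1.6
Signs: − + + − −
Runs: −×1, +×2, −×2 → 3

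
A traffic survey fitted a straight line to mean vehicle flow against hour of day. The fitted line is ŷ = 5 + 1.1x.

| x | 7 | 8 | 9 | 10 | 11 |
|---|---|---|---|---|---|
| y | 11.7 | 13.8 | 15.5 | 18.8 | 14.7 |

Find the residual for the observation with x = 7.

ŷ = 5 + 1.1·7 = 12.7
e = 11.7 − 12.7 = -1

e = -1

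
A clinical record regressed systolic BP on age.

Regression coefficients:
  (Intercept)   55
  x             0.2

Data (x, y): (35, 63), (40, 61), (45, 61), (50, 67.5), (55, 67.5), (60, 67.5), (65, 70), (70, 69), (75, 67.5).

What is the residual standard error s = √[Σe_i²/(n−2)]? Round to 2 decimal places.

x=35: ŷ = 55 + 0.2·35 = 62; e = 63 − 62 = 1
x=40: ŷ = 55 + 0.2·40 = 63; e = 61 − 63 = -2
x=45: ŷ = 55 + 0.2·45 = 64; e = 61 − 64 = -3
x=50: ŷ = 55 + 0.2·50 = 65; e = 67.5 − 65 = 2.5
x=55: ŷ = 55 + 0.2·55 = 66; e = 67.5 − 66 = 1.5
x=60: ŷ = 55 + 0.2·60 = 67; e = 67.5 − 67 = 0.5
x=65: ŷ = 55 + 0.2·65 = 68; e = 70 − 68 = 2
x=70: ŷ = 55 + 0.2·70 = 69; e = 69 − 69 = 0
x=75: ŷ = 55 + 0.2·75 = 70; e = 67.5 − 70 = -2.5
SSE = 1 + 4 + 9 + 6.25 + 2.25 + 0.25 + 4 + 0 + 6.25 = 33
s = √(33/7) = √4.71429 ≈ 2.17

s = 2.17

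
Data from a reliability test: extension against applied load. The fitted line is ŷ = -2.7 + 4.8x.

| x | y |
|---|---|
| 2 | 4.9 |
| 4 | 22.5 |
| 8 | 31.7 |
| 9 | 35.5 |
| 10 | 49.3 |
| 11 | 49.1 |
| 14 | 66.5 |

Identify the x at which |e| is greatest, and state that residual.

x=2: ŷ = -2.7 + 4.8·2 = 6.9; e = 4.9 − 6.9 = -2
x=4: ŷ = -2.7 + 4.8·4 = 16.5; e = 22.5 − 16.5 = 6
x=8: ŷ = -2.7 + 4.8·8 = 35.7; e = 31.7 − 35.7 = -4
x=9: ŷ = -2.7 + 4.8·9 = 40.5; e = 35.5 − 40.5 = -5
x=10: ŷ = -2.7 + 4.8·10 = 45.3; e = 49.3 − 45.3 = 4
x=11: ŷ = -2.7 + 4.8·11 = 50.1; e = 49.1 − 50.1 = -1
x=14: ŷ = -2.7 + 4.8·14 = 64.5; e = 66.5 − 64.5 = 2
Largest |e| is 6 at x = 4, residual 6.

x = 4, e = 6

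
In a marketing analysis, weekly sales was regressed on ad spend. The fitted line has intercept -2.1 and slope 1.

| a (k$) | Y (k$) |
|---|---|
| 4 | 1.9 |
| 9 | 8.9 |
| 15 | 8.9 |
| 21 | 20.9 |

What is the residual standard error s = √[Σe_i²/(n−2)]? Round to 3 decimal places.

a=4: Ŷ = -2.1 + 4 = 1.9; e = 1.9 − 1.9 = 0
a=9: Ŷ = -2.1 + 9 = 6.9; e = 8.9 − 6.9 = 2
a=15: Ŷ = -2.1 + 15 = 12.9; e = 8.9 − 12.9 = -4
a=21: Ŷ = -2.1 + 21 = 18.9; e = 20.9 − 18.9 = 2
SSE = 0 + 4 + 16 + 4 = 24
s = √(24/2) = √12 ≈ 3.464

s = 3.464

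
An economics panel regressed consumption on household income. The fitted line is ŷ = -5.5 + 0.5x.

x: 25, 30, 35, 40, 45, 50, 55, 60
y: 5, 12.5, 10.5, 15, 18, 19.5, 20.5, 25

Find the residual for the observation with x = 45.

ŷ = -5.5 + 0.5·45 = 17
e = 18 − 17 = 1

e = 1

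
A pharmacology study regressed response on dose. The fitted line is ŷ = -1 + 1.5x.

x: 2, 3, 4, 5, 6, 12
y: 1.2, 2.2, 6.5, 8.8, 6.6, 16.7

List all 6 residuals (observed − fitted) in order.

x=2: ŷ = -1 + 1.5·2 = 2; e = 1.2 − 2 = -0.8
x=3: ŷ = -1 + 1.5·3 = 3.5; e = 2.2 − 3.5 = -1.3
x=4: ŷ = -1 + 1.5·4 = 5; e = 6.5 − 5 = 1.5
x=5: ŷ = -1 + 1.5·5 = 6.5; e = 8.8 − 6.5 = 2.3
x=6: ŷ = -1 + 1.5·6 = 8; e = 6.6 − 8 = -1.4
x=12: ŷ = -1 + 1.5·12 = 17; e = 16.7 − 17 = -0.3

-0.8, -1.3, 1.5, 2.3, -1.4, -0.3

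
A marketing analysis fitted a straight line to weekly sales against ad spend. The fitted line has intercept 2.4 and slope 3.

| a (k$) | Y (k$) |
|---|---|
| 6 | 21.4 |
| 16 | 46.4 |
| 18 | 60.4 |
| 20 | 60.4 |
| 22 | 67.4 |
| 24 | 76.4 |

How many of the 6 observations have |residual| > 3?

2

a=6: Ŷ = 2.4 + 3·6 = 20.4; e = 21.4 − 20.4 = 1
a=16: Ŷ = 2.4 + 3·16 = 50.4; e = 46.4 − 50.4 = -4
a=18: Ŷ = 2.4 + 3·18 = 56.4; e = 60.4 − 56.4 = 4
a=20: Ŷ = 2.4 + 3·20 = 62.4; e = 60.4 − 62.4 = -2
a=22: Ŷ = 2.4 + 3·22 = 68.4; e = 67.4 − 68.4 = -1
a=24: Ŷ = 2.4 + 3·24 = 74.4; e = 76.4 − 74.4 = 2
|e| > 3: a=16 (|e|=4), a=18 (|e|=4) → 2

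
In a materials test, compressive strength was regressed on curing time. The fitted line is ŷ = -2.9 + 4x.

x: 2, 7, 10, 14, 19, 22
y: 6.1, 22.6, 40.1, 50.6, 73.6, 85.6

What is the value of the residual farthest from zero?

x=2: ŷ = -2.9 + 4·2 = 5.1; r = 6.1 − 5.1 = 1
x=7: ŷ = -2.9 + 4·7 = 25.1; r = 22.6 − 25.1 = -2.5
x=10: ŷ = -2.9 + 4·10 = 37.1; r = 40.1 − 37.1 = 3
x=14: ŷ = -2.9 + 4·14 = 53.1; r = 50.6 − 53.1 = -2.5
x=19: ŷ = -2.9 + 4·19 = 73.1; r = 73.6 − 73.1 = 0.5
x=22: ŷ = -2.9 + 4·22 = 85.1; r = 85.6 − 85.1 = 0.5
Largest |r| is 3 at x = 10, residual 3.

r = 3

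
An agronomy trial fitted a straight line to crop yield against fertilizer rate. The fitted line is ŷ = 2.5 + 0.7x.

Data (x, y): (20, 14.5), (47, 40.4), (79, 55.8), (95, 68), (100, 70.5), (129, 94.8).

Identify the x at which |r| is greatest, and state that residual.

x=20: ŷ = 2.5 + 0.7·20 = 16.5; r = 14.5 − 16.5 = -2
x=47: ŷ = 2.5 + 0.7·47 = 35.4; r = 40.4 − 35.4 = 5
x=79: ŷ = 2.5 + 0.7·79 = 57.8; r = 55.8 − 57.8 = -2
x=95: ŷ = 2.5 + 0.7·95 = 69; r = 68 − 69 = -1
x=100: ŷ = 2.5 + 0.7·100 = 72.5; r = 70.5 − 72.5 = -2
x=129: ŷ = 2.5 + 0.7·129 = 92.8; r = 94.8 − 92.8 = 2
Largest |r| is 5 at x = 47, residual 5.

x = 47, r = 5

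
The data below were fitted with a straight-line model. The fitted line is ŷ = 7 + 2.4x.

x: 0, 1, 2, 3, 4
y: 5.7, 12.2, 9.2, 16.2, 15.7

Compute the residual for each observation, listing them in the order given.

x=0: ŷ = 7 + 2.4·0 = 7; r = 5.7 − 7 = -1.3
x=1: ŷ = 7 + 2.4·1 = 9.4; r = 12.2 − 9.4 = 2.8
x=2: ŷ = 7 + 2.4·2 = 11.8; r = 9.2 − 11.8 = -2.6
x=3: ŷ = 7 + 2.4·3 = 14.2; r = 16.2 − 14.2 = 2
x=4: ŷ = 7 + 2.4·4 = 16.6; r = 15.7 − 16.6 = -0.9

-1.3, 2.8, -2.6, 2, -0.9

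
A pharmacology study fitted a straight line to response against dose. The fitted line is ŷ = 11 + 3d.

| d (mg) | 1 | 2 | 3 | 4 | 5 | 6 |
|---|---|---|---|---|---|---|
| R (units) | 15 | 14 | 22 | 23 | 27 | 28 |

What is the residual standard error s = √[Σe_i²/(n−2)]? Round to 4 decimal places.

d=1: ŷ = 11 + 3·1 = 14; e = 15 − 14 = 1
d=2: ŷ = 11 + 3·2 = 17; e = 14 − 17 = -3
d=3: ŷ = 11 + 3·3 = 20; e = 22 − 20 = 2
d=4: ŷ = 11 + 3·4 = 23; e = 23 − 23 = 0
d=5: ŷ = 11 + 3·5 = 26; e = 27 − 26 = 1
d=6: ŷ = 11 + 3·6 = 29; e = 28 − 29 = -1
SSE = 1 + 9 + 4 + 0 + 1 + 1 = 16
s = √(16/4) = √4 ≈ 2.0000

s = 2.0000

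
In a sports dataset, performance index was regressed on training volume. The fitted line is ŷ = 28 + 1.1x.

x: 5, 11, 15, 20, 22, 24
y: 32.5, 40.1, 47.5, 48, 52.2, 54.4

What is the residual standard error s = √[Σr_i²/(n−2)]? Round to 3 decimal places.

x=5: ŷ = 28 + 1.1·5 = 33.5; r = 32.5 − 33.5 = -1
x=11: ŷ = 28 + 1.1·11 = 40.1; r = 40.1 − 40.1 = 0
x=15: ŷ = 28 + 1.1·15 = 44.5; r = 47.5 − 44.5 = 3
x=20: ŷ = 28 + 1.1·20 = 50; r = 48 − 50 = -2
x=22: ŷ = 28 + 1.1·22 = 52.2; r = 52.2 − 52.2 = 0
x=24: ŷ = 28 + 1.1·24 = 54.4; r = 54.4 − 54.4 = 0
SSE = 1 + 0 + 9 + 4 + 0 + 0 = 14
s = √(14/4) = √3.5 ≈ 1.871

s = 1.871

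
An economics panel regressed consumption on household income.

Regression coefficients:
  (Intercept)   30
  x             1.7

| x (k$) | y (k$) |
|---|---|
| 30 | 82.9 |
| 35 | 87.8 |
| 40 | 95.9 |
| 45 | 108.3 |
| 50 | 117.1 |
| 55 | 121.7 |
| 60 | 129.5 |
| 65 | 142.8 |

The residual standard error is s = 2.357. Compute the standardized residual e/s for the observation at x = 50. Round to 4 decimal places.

ŷ = 30 + 1.7·50 = 115
e = 117.1 − 115 = 2.1
e/s = 2.1 / 2.357 = 0.8910

0.8910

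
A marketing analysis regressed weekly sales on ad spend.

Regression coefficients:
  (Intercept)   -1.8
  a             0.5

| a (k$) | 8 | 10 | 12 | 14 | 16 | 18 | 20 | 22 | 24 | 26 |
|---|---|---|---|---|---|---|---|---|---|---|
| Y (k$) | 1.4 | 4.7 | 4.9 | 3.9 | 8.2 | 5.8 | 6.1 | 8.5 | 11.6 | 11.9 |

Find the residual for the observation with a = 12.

Ŷ = -1.8 + 0.5·12 = 4.2
e = 4.9 − 4.2 = 0.7

e = 0.7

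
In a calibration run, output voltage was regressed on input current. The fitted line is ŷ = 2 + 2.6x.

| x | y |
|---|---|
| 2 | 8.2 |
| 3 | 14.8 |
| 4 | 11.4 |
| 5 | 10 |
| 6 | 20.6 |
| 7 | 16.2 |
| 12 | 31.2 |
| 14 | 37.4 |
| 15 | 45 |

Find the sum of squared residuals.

SSE = 98

x=2: ŷ = 2 + 2.6·2 = 7.2; r = 8.2 − 7.2 = 1
x=3: ŷ = 2 + 2.6·3 = 9.8; r = 14.8 − 9.8 = 5
x=4: ŷ = 2 + 2.6·4 = 12.4; r = 11.4 − 12.4 = -1
x=5: ŷ = 2 + 2.6·5 = 15; r = 10 − 15 = -5
x=6: ŷ = 2 + 2.6·6 = 17.6; r = 20.6 − 17.6 = 3
x=7: ŷ = 2 + 2.6·7 = 20.2; r = 16.2 − 20.2 = -4
x=12: ŷ = 2 + 2.6·12 = 33.2; r = 31.2 − 33.2 = -2
x=14: ŷ = 2 + 2.6·14 = 38.4; r = 37.4 − 38.4 = -1
x=15: ŷ = 2 + 2.6·15 = 41; r = 45 − 41 = 4
SSE = 1 + 25 + 1 + 25 + 9 + 16 + 4 + 1 + 16 = 98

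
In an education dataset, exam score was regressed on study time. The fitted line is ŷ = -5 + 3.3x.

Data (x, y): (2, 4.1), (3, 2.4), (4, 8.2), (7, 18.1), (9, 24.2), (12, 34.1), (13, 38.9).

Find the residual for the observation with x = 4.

e = 0

ŷ = -5 + 3.3·4 = 8.2
e = 8.2 − 8.2 = 0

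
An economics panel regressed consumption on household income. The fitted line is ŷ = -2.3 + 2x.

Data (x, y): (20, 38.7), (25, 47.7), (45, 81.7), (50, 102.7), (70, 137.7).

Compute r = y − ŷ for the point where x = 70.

r = 0

ŷ = -2.3 + 2·70 = 137.7
r = 137.7 − 137.7 = 0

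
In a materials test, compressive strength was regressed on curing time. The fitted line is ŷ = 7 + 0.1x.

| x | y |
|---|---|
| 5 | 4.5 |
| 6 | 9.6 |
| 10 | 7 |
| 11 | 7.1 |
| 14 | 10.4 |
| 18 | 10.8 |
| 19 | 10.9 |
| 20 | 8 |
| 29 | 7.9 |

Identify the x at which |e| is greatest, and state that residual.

x = 5, e = -3

x=5: ŷ = 7 + 0.1·5 = 7.5; e = 4.5 − 7.5 = -3
x=6: ŷ = 7 + 0.1·6 = 7.6; e = 9.6 − 7.6 = 2
x=10: ŷ = 7 + 0.1·10 = 8; e = 7 − 8 = -1
x=11: ŷ = 7 + 0.1·11 = 8.1; e = 7.1 − 8.1 = -1
x=14: ŷ = 7 + 0.1·14 = 8.4; e = 10.4 − 8.4 = 2
x=18: ŷ = 7 + 0.1·18 = 8.8; e = 10.8 − 8.8 = 2
x=19: ŷ = 7 + 0.1·19 = 8.9; e = 10.9 − 8.9 = 2
x=20: ŷ = 7 + 0.1·20 = 9; e = 8 − 9 = -1
x=29: ŷ = 7 + 0.1·29 = 9.9; e = 7.9 − 9.9 = -2
Largest |e| is 3 at x = 5, residual -3.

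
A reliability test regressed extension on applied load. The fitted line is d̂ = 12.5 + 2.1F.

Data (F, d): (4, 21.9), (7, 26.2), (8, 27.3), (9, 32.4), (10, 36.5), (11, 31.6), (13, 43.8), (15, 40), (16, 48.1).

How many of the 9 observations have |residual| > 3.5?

3

F=4: d̂ = 12.5 + 2.1·4 = 20.9; r = 21.9 − 20.9 = 1
F=7: d̂ = 12.5 + 2.1·7 = 27.2; r = 26.2 − 27.2 = -1
F=8: d̂ = 12.5 + 2.1·8 = 29.3; r = 27.3 − 29.3 = -2
F=9: d̂ = 12.5 + 2.1·9 = 31.4; r = 32.4 − 31.4 = 1
F=10: d̂ = 12.5 + 2.1·10 = 33.5; r = 36.5 − 33.5 = 3
F=11: d̂ = 12.5 + 2.1·11 = 35.6; r = 31.6 − 35.6 = -4
F=13: d̂ = 12.5 + 2.1·13 = 39.8; r = 43.8 − 39.8 = 4
F=15: d̂ = 12.5 + 2.1·15 = 44; r = 40 − 44 = -4
F=16: d̂ = 12.5 + 2.1·16 = 46.1; r = 48.1 − 46.1 = 2
|r| > 3.5: F=11 (|r|=4), F=13 (|r|=4), F=15 (|r|=4) → 3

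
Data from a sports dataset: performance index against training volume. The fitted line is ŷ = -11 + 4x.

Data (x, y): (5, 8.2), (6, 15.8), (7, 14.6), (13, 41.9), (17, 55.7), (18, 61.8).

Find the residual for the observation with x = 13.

r = 0.9

ŷ = -11 + 4·13 = 41
r = 41.9 − 41 = 0.9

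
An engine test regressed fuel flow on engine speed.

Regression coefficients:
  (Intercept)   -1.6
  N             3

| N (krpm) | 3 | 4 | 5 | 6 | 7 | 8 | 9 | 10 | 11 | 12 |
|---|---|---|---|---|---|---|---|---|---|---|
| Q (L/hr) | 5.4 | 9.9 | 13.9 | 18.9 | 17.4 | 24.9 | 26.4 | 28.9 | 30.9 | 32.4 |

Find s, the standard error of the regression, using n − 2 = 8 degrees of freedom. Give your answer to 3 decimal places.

s = 1.820

N=3: Q̂ = -1.6 + 3·3 = 7.4; e = 5.4 − 7.4 = -2
N=4: Q̂ = -1.6 + 3·4 = 10.4; e = 9.9 − 10.4 = -0.5
N=5: Q̂ = -1.6 + 3·5 = 13.4; e = 13.9 − 13.4 = 0.5
N=6: Q̂ = -1.6 + 3·6 = 16.4; e = 18.9 − 16.4 = 2.5
N=7: Q̂ = -1.6 + 3·7 = 19.4; e = 17.4 − 19.4 = -2
N=8: Q̂ = -1.6 + 3·8 = 22.4; e = 24.9 − 22.4 = 2.5
N=9: Q̂ = -1.6 + 3·9 = 25.4; e = 26.4 − 25.4 = 1
N=10: Q̂ = -1.6 + 3·10 = 28.4; e = 28.9 − 28.4 = 0.5
N=11: Q̂ = -1.6 + 3·11 = 31.4; e = 30.9 − 31.4 = -0.5
N=12: Q̂ = -1.6 + 3·12 = 34.4; e = 32.4 − 34.4 = -2
SSE = 4 + 0.25 + 0.25 + 6.25 + 4 + 6.25 + 1 + 0.25 + 0.25 + 4 = 26.5
s = √(26.5/8) = √3.3125 ≈ 1.820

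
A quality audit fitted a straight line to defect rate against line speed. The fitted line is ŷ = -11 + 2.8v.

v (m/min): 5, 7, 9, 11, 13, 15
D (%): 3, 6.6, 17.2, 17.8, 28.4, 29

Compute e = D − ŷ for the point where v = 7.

e = -2

ŷ = -11 + 2.8·7 = 8.6
e = 6.6 − 8.6 = -2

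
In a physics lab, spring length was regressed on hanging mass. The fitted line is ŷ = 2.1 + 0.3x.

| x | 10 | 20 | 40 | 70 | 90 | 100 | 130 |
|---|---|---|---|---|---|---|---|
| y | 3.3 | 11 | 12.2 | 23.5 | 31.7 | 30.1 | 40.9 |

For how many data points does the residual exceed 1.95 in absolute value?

x=10: ŷ = 2.1 + 0.3·10 = 5.1; r = 3.3 − 5.1 = -1.8
x=20: ŷ = 2.1 + 0.3·20 = 8.1; r = 11 − 8.1 = 2.9
x=40: ŷ = 2.1 + 0.3·40 = 14.1; r = 12.2 − 14.1 = -1.9
x=70: ŷ = 2.1 + 0.3·70 = 23.1; r = 23.5 − 23.1 = 0.4
x=90: ŷ = 2.1 + 0.3·90 = 29.1; r = 31.7 − 29.1 = 2.6
x=100: ŷ = 2.1 + 0.3·100 = 32.1; r = 30.1 − 32.1 = -2
x=130: ŷ = 2.1 + 0.3·130 = 41.1; r = 40.9 − 41.1 = -0.2
|r| > 1.95: x=20 (|r|=2.9), x=90 (|r|=2.6), x=100 (|r|=2) → 3

3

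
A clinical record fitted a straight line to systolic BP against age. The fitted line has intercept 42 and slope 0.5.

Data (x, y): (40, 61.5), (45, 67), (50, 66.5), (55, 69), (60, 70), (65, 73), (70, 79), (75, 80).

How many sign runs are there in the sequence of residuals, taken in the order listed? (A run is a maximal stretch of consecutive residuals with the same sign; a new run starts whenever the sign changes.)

x=40: ŷ = 42 + 0.5·40 = 62; r = 61.5 − 62 = -0.5
x=45: ŷ = 42 + 0.5·45 = 64.5; r = 67 − 64.5 = 2.5
x=50: ŷ = 42 + 0.5·50 = 67; r = 66.5 − 67 = -0.5
x=55: ŷ = 42 + 0.5·55 = 69.5; r = 69 − 69.5 = -0.5
x=60: ŷ = 42 + 0.5·60 = 72; r = 70 − 72 = -2
x=65: ŷ = 42 + 0.5·65 = 74.5; r = 73 − 74.5 = -1.5
x=70: ŷ = 42 + 0.5·70 = 77; r = 79 − 77 = 2
x=75: ŷ = 42 + 0.5·75 = 79.5; r = 80 − 79.5 = 0.5
Signs: − + − − − − + +
Runs: −×1, +×1, −×4, +×2 → 4

4 runs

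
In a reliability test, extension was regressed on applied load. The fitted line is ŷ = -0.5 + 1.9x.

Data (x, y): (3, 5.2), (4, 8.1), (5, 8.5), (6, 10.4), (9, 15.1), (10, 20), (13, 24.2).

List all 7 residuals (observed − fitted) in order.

0, 1, -0.5, -0.5, -1.5, 1.5, 0

x=3: ŷ = -0.5 + 1.9·3 = 5.2; r = 5.2 − 5.2 = 0
x=4: ŷ = -0.5 + 1.9·4 = 7.1; r = 8.1 − 7.1 = 1
x=5: ŷ = -0.5 + 1.9·5 = 9; r = 8.5 − 9 = -0.5
x=6: ŷ = -0.5 + 1.9·6 = 10.9; r = 10.4 − 10.9 = -0.5
x=9: ŷ = -0.5 + 1.9·9 = 16.6; r = 15.1 − 16.6 = -1.5
x=10: ŷ = -0.5 + 1.9·10 = 18.5; r = 20 − 18.5 = 1.5
x=13: ŷ = -0.5 + 1.9·13 = 24.2; r = 24.2 − 24.2 = 0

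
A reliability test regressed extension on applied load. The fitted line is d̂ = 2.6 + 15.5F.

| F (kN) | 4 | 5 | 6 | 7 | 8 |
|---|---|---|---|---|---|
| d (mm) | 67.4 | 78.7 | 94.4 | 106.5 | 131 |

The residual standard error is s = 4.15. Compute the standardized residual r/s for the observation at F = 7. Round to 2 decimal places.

d̂ = 2.6 + 15.5·7 = 111.1
r = 106.5 − 111.1 = -4.6
r/s = -4.6 / 4.15 = -1.11

-1.11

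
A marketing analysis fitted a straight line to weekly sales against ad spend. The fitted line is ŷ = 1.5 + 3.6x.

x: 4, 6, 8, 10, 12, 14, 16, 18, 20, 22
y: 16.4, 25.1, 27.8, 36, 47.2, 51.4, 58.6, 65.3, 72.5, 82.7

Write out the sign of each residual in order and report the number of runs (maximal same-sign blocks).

5 runs

x=4: ŷ = 1.5 + 3.6·4 = 15.9; r = 16.4 − 15.9 = 0.5
x=6: ŷ = 1.5 + 3.6·6 = 23.1; r = 25.1 − 23.1 = 2
x=8: ŷ = 1.5 + 3.6·8 = 30.3; r = 27.8 − 30.3 = -2.5
x=10: ŷ = 1.5 + 3.6·10 = 37.5; r = 36 − 37.5 = -1.5
x=12: ŷ = 1.5 + 3.6·12 = 44.7; r = 47.2 − 44.7 = 2.5
x=14: ŷ = 1.5 + 3.6·14 = 51.9; r = 51.4 − 51.9 = -0.5
x=16: ŷ = 1.5 + 3.6·16 = 59.1; r = 58.6 − 59.1 = -0.5
x=18: ŷ = 1.5 + 3.6·18 = 66.3; r = 65.3 − 66.3 = -1
x=20: ŷ = 1.5 + 3.6·20 = 73.5; r = 72.5 − 73.5 = -1
x=22: ŷ = 1.5 + 3.6·22 = 80.7; r = 82.7 − 80.7 = 2
Signs: + + − − + − − − − +
Runs: +×2, −×2, +×1, −×4, +×1 → 5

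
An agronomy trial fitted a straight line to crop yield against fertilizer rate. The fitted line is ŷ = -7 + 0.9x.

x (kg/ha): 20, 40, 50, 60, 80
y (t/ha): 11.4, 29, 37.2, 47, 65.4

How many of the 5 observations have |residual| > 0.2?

x=20: ŷ = -7 + 0.9·20 = 11; r = 11.4 − 11 = 0.4
x=40: ŷ = -7 + 0.9·40 = 29; r = 29 − 29 = 0
x=50: ŷ = -7 + 0.9·50 = 38; r = 37.2 − 38 = -0.8
x=60: ŷ = -7 + 0.9·60 = 47; r = 47 − 47 = 0
x=80: ŷ = -7 + 0.9·80 = 65; r = 65.4 − 65 = 0.4
|r| > 0.2: x=20 (|r|=0.4), x=50 (|r|=0.8), x=80 (|r|=0.4) → 3

3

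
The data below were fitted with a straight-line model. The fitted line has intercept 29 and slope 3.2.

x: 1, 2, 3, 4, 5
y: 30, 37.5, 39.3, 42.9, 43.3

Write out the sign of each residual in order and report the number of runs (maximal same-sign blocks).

x=1: ŷ = 29 + 3.2·1 = 32.2; r = 30 − 32.2 = -2.2
x=2: ŷ = 29 + 3.2·2 = 35.4; r = 37.5 − 35.4 = 2.1
x=3: ŷ = 29 + 3.2·3 = 38.6; r = 39.3 − 38.6 = 0.7
x=4: ŷ = 29 + 3.2·4 = 41.8; r = 42.9 − 41.8 = 1.1
x=5: ŷ = 29 + 3.2·5 = 45; r = 43.3 − 45 = -1.7
Signs: − + + + −
Runs: −×1, +×3, −×1 → 3

3 runs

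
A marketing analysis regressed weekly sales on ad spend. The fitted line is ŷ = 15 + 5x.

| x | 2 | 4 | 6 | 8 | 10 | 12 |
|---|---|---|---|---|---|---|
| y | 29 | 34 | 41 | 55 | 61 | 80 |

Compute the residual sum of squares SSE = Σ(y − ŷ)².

x=2: ŷ = 15 + 5·2 = 25; r = 29 − 25 = 4
x=4: ŷ = 15 + 5·4 = 35; r = 34 − 35 = -1
x=6: ŷ = 15 + 5·6 = 45; r = 41 − 45 = -4
x=8: ŷ = 15 + 5·8 = 55; r = 55 − 55 = 0
x=10: ŷ = 15 + 5·10 = 65; r = 61 − 65 = -4
x=12: ŷ = 15 + 5·12 = 75; r = 80 − 75 = 5
SSE = 16 + 1 + 16 + 0 + 16 + 25 = 74

SSE = 74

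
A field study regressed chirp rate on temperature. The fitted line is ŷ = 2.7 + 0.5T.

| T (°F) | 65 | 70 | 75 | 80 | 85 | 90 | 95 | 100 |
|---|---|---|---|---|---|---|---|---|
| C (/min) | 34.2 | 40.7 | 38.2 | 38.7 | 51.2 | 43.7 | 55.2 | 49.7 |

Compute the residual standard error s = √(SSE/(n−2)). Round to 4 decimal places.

s = 4.3970

T=65: ŷ = 2.7 + 0.5·65 = 35.2; r = 34.2 − 35.2 = -1
T=70: ŷ = 2.7 + 0.5·70 = 37.7; r = 40.7 − 37.7 = 3
T=75: ŷ = 2.7 + 0.5·75 = 40.2; r = 38.2 − 40.2 = -2
T=80: ŷ = 2.7 + 0.5·80 = 42.7; r = 38.7 − 42.7 = -4
T=85: ŷ = 2.7 + 0.5·85 = 45.2; r = 51.2 − 45.2 = 6
T=90: ŷ = 2.7 + 0.5·90 = 47.7; r = 43.7 − 47.7 = -4
T=95: ŷ = 2.7 + 0.5·95 = 50.2; r = 55.2 − 50.2 = 5
T=100: ŷ = 2.7 + 0.5·100 = 52.7; r = 49.7 − 52.7 = -3
SSE = 1 + 9 + 4 + 16 + 36 + 16 + 25 + 9 = 116
s = √(116/6) = √19.3333 ≈ 4.3970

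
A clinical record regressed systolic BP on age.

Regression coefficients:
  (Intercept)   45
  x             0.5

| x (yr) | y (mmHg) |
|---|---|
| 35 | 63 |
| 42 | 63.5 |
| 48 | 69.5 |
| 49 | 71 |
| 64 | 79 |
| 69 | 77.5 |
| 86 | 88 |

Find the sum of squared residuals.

x=35: ŷ = 45 + 0.5·35 = 62.5; e = 63 − 62.5 = 0.5
x=42: ŷ = 45 + 0.5·42 = 66; e = 63.5 − 66 = -2.5
x=48: ŷ = 45 + 0.5·48 = 69; e = 69.5 − 69 = 0.5
x=49: ŷ = 45 + 0.5·49 = 69.5; e = 71 − 69.5 = 1.5
x=64: ŷ = 45 + 0.5·64 = 77; e = 79 − 77 = 2
x=69: ŷ = 45 + 0.5·69 = 79.5; e = 77.5 − 79.5 = -2
x=86: ŷ = 45 + 0.5·86 = 88; e = 88 − 88 = 0
SSE = 0.25 + 6.25 + 0.25 + 2.25 + 4 + 4 + 0 = 17

SSE = 17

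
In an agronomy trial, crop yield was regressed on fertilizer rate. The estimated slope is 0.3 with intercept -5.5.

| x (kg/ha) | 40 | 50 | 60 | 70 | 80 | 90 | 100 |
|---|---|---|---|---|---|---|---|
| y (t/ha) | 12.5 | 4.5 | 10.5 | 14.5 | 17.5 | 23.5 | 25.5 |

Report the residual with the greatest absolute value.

x=40: ŷ = -5.5 + 0.3·40 = 6.5; r = 12.5 − 6.5 = 6
x=50: ŷ = -5.5 + 0.3·50 = 9.5; r = 4.5 − 9.5 = -5
x=60: ŷ = -5.5 + 0.3·60 = 12.5; r = 10.5 − 12.5 = -2
x=70: ŷ = -5.5 + 0.3·70 = 15.5; r = 14.5 − 15.5 = -1
x=80: ŷ = -5.5 + 0.3·80 = 18.5; r = 17.5 − 18.5 = -1
x=90: ŷ = -5.5 + 0.3·90 = 21.5; r = 23.5 − 21.5 = 2
x=100: ŷ = -5.5 + 0.3·100 = 24.5; r = 25.5 − 24.5 = 1
Largest |r| is 6 at x = 40, residual 6.

r = 6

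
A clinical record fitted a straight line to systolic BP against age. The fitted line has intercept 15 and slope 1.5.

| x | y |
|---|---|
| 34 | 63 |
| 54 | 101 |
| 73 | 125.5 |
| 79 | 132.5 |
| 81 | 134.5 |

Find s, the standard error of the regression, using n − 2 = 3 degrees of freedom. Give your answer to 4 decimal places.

x=34: ŷ = 15 + 1.5·34 = 66; r = 63 − 66 = -3
x=54: ŷ = 15 + 1.5·54 = 96; r = 101 − 96 = 5
x=73: ŷ = 15 + 1.5·73 = 124.5; r = 125.5 − 124.5 = 1
x=79: ŷ = 15 + 1.5·79 = 133.5; r = 132.5 − 133.5 = -1
x=81: ŷ = 15 + 1.5·81 = 136.5; r = 134.5 − 136.5 = -2
SSE = 9 + 25 + 1 + 1 + 4 = 40
s = √(40/3) = √13.3333 ≈ 3.6515

s = 3.6515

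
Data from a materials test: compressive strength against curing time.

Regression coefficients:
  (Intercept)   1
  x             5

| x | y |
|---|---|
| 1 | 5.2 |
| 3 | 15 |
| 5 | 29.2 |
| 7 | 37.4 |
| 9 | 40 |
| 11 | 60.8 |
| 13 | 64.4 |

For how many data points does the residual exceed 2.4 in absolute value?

x=1: ŷ = 1 + 5·1 = 6; e = 5.2 − 6 = -0.8
x=3: ŷ = 1 + 5·3 = 16; e = 15 − 16 = -1
x=5: ŷ = 1 + 5·5 = 26; e = 29.2 − 26 = 3.2
x=7: ŷ = 1 + 5·7 = 36; e = 37.4 − 36 = 1.4
x=9: ŷ = 1 + 5·9 = 46; e = 40 − 46 = -6
x=11: ŷ = 1 + 5·11 = 56; e = 60.8 − 56 = 4.8
x=13: ŷ = 1 + 5·13 = 66; e = 64.4 − 66 = -1.6
|e| > 2.4: x=5 (|e|=3.2), x=9 (|e|=6), x=11 (|e|=4.8) → 3

3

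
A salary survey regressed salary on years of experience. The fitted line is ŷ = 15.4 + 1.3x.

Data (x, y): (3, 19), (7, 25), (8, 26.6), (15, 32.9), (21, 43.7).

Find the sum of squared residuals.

x=3: ŷ = 15.4 + 1.3·3 = 19.3; e = 19 − 19.3 = -0.3
x=7: ŷ = 15.4 + 1.3·7 = 24.5; e = 25 − 24.5 = 0.5
x=8: ŷ = 15.4 + 1.3·8 = 25.8; e = 26.6 − 25.8 = 0.8
x=15: ŷ = 15.4 + 1.3·15 = 34.9; e = 32.9 − 34.9 = -2
x=21: ŷ = 15.4 + 1.3·21 = 42.7; e = 43.7 − 42.7 = 1
SSE = 0.09 + 0.25 + 0.64 + 4 + 1 = 5.98

SSE = 5.98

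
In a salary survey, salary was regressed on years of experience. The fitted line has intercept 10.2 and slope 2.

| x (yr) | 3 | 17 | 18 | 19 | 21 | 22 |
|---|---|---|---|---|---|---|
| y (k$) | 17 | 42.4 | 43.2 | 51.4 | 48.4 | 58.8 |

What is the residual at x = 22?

ŷ = 10.2 + 2·22 = 54.2
r = 58.8 − 54.2 = 4.6

r = 4.6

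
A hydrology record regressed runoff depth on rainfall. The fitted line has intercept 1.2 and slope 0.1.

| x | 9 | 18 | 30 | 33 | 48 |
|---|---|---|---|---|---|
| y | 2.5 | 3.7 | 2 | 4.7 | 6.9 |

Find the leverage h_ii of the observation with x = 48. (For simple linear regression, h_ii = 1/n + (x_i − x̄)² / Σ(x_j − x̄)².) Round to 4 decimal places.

x̄ = (9 + 18 + 30 + 33 + 48)/5 = 27.6
Σ(x − x̄)² = 345.96 + 92.16 + 5.76 + 29.16 + 416.16 = 889.2
h = 1/5 + (20.4)²/889.2 = 0.2 + 0.468016 = 0.6680

h = 0.6680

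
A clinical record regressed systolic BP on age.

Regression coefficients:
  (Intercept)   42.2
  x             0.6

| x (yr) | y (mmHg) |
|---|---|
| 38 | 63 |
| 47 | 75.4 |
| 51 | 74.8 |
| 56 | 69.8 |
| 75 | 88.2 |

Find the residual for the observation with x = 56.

r = -6

ŷ = 42.2 + 0.6·56 = 75.8
r = 69.8 − 75.8 = -6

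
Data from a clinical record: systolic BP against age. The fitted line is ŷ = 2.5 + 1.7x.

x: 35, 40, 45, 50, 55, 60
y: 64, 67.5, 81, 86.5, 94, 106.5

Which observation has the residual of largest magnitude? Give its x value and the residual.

x = 40, r = -3

x=35: ŷ = 2.5 + 1.7·35 = 62; r = 64 − 62 = 2
x=40: ŷ = 2.5 + 1.7·40 = 70.5; r = 67.5 − 70.5 = -3
x=45: ŷ = 2.5 + 1.7·45 = 79; r = 81 − 79 = 2
x=50: ŷ = 2.5 + 1.7·50 = 87.5; r = 86.5 − 87.5 = -1
x=55: ŷ = 2.5 + 1.7·55 = 96; r = 94 − 96 = -2
x=60: ŷ = 2.5 + 1.7·60 = 104.5; r = 106.5 − 104.5 = 2
Largest |r| is 3 at x = 40, residual -3.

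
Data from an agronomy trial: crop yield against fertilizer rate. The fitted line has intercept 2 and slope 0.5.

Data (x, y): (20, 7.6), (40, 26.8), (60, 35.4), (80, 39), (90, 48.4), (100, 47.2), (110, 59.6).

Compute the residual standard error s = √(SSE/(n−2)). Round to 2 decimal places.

s = 4.35

x=20: ŷ = 2 + 0.5·20 = 12; e = 7.6 − 12 = -4.4
x=40: ŷ = 2 + 0.5·40 = 22; e = 26.8 − 22 = 4.8
x=60: ŷ = 2 + 0.5·60 = 32; e = 35.4 − 32 = 3.4
x=80: ŷ = 2 + 0.5·80 = 42; e = 39 − 42 = -3
x=90: ŷ = 2 + 0.5·90 = 47; e = 48.4 − 47 = 1.4
x=100: ŷ = 2 + 0.5·100 = 52; e = 47.2 − 52 = -4.8
x=110: ŷ = 2 + 0.5·110 = 57; e = 59.6 − 57 = 2.6
SSE = 19.36 + 23.04 + 11.56 + 9 + 1.96 + 23.04 + 6.76 = 94.72
s = √(94.72/5) = √18.944 ≈ 4.35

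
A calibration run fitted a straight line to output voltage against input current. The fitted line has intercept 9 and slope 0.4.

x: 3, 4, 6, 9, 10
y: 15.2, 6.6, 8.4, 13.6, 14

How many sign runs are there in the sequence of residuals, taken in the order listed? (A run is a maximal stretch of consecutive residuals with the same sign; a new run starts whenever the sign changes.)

3 runs

x=3: ŷ = 9 + 0.4·3 = 10.2; r = 15.2 − 10.2 = 5
x=4: ŷ = 9 + 0.4·4 = 10.6; r = 6.6 − 10.6 = -4
x=6: ŷ = 9 + 0.4·6 = 11.4; r = 8.4 − 11.4 = -3
x=9: ŷ = 9 + 0.4·9 = 12.6; r = 13.6 − 12.6 = 1
x=10: ŷ = 9 + 0.4·10 = 13; r = 14 − 13 = 1
Signs: + − − + +
Runs: +×1, −×2, +×2 → 3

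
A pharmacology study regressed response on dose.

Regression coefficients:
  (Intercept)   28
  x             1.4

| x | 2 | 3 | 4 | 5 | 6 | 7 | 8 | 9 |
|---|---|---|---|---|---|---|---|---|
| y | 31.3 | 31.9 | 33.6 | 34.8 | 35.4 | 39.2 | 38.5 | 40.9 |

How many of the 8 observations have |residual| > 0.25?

x=2: ŷ = 28 + 1.4·2 = 30.8; r = 31.3 − 30.8 = 0.5
x=3: ŷ = 28 + 1.4·3 = 32.2; r = 31.9 − 32.2 = -0.3
x=4: ŷ = 28 + 1.4·4 = 33.6; r = 33.6 − 33.6 = 0
x=5: ŷ = 28 + 1.4·5 = 35; r = 34.8 − 35 = -0.2
x=6: ŷ = 28 + 1.4·6 = 36.4; r = 35.4 − 36.4 = -1
x=7: ŷ = 28 + 1.4·7 = 37.8; r = 39.2 − 37.8 = 1.4
x=8: ŷ = 28 + 1.4·8 = 39.2; r = 38.5 − 39.2 = -0.7
x=9: ŷ = 28 + 1.4·9 = 40.6; r = 40.9 − 40.6 = 0.3
|r| > 0.25: x=2 (|r|=0.5), x=3 (|r|=0.3), x=6 (|r|=1), x=7 (|r|=1.4), x=8 (|r|=0.7), x=9 (|r|=0.3) → 6

6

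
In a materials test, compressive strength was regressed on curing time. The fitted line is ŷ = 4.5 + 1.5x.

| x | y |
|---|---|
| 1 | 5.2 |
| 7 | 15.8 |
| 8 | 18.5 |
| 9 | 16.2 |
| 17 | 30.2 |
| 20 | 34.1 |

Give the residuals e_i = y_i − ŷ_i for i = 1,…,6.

x=1: ŷ = 4.5 + 1.5·1 = 6; e = 5.2 − 6 = -0.8
x=7: ŷ = 4.5 + 1.5·7 = 15; e = 15.8 − 15 = 0.8
x=8: ŷ = 4.5 + 1.5·8 = 16.5; e = 18.5 − 16.5 = 2
x=9: ŷ = 4.5 + 1.5·9 = 18; e = 16.2 − 18 = -1.8
x=17: ŷ = 4.5 + 1.5·17 = 30; e = 30.2 − 30 = 0.2
x=20: ŷ = 4.5 + 1.5·20 = 34.5; e = 34.1 − 34.5 = -0.4

-0.8, 0.8, 2, -1.8, 0.2, -0.4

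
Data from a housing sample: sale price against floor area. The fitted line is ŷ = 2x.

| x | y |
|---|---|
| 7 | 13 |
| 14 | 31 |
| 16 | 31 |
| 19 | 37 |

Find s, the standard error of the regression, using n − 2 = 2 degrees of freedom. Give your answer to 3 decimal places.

s = 2.449

x=7: ŷ = 2·7 = 14; r = 13 − 14 = -1
x=14: ŷ = 2·14 = 28; r = 31 − 28 = 3
x=16: ŷ = 2·16 = 32; r = 31 − 32 = -1
x=19: ŷ = 2·19 = 38; r = 37 − 38 = -1
SSE = 1 + 9 + 1 + 1 = 12
s = √(12/2) = √6 ≈ 2.449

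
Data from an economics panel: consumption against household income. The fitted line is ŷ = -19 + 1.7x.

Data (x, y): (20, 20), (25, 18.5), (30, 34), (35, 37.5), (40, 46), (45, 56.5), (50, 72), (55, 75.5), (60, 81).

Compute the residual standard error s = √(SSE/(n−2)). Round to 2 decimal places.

s = 4.04

x=20: ŷ = -19 + 1.7·20 = 15; e = 20 − 15 = 5
x=25: ŷ = -19 + 1.7·25 = 23.5; e = 18.5 − 23.5 = -5
x=30: ŷ = -19 + 1.7·30 = 32; e = 34 − 32 = 2
x=35: ŷ = -19 + 1.7·35 = 40.5; e = 37.5 − 40.5 = -3
x=40: ŷ = -19 + 1.7·40 = 49; e = 46 − 49 = -3
x=45: ŷ = -19 + 1.7·45 = 57.5; e = 56.5 − 57.5 = -1
x=50: ŷ = -19 + 1.7·50 = 66; e = 72 − 66 = 6
x=55: ŷ = -19 + 1.7·55 = 74.5; e = 75.5 − 74.5 = 1
x=60: ŷ = -19 + 1.7·60 = 83; e = 81 − 83 = -2
SSE = 25 + 25 + 4 + 9 + 9 + 1 + 36 + 1 + 4 = 114
s = √(114/7) = √16.2857 ≈ 4.04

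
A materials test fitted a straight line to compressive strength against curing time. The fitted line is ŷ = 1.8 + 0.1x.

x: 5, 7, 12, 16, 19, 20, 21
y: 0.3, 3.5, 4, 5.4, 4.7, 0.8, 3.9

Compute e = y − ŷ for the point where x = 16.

e = 2

ŷ = 1.8 + 0.1·16 = 3.4
e = 5.4 − 3.4 = 2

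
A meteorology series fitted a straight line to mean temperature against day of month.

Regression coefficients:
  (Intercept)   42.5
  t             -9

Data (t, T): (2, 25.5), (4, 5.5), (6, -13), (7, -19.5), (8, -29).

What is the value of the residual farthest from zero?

t=2: ŷ = 42.5 − 9·2 = 24.5; r = 25.5 − 24.5 = 1
t=4: ŷ = 42.5 − 9·4 = 6.5; r = 5.5 − 6.5 = -1
t=6: ŷ = 42.5 − 9·6 = -11.5; r = -13 − (-11.5) = -1.5
t=7: ŷ = 42.5 − 9·7 = -20.5; r = -19.5 − (-20.5) = 1
t=8: ŷ = 42.5 − 9·8 = -29.5; r = -29 − (-29.5) = 0.5
Largest |r| is 1.5 at t = 6, residual -1.5.

r = -1.5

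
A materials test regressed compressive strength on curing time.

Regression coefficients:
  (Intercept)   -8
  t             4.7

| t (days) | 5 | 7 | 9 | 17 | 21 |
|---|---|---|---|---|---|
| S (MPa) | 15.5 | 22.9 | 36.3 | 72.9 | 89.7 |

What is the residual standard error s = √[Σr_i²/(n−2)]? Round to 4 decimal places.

s = 1.8257

t=5: Ŝ = -8 + 4.7·5 = 15.5; r = 15.5 − 15.5 = 0
t=7: Ŝ = -8 + 4.7·7 = 24.9; r = 22.9 − 24.9 = -2
t=9: Ŝ = -8 + 4.7·9 = 34.3; r = 36.3 − 34.3 = 2
t=17: Ŝ = -8 + 4.7·17 = 71.9; r = 72.9 − 71.9 = 1
t=21: Ŝ = -8 + 4.7·21 = 90.7; r = 89.7 − 90.7 = -1
SSE = 0 + 4 + 4 + 1 + 1 = 10
s = √(10/3) = √3.33333 ≈ 1.8257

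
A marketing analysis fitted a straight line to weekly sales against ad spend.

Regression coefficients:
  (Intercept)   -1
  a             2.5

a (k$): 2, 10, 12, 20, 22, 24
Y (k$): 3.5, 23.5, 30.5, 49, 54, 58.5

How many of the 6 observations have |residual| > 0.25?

a=2: ŷ = -1 + 2.5·2 = 4; e = 3.5 − 4 = -0.5
a=10: ŷ = -1 + 2.5·10 = 24; e = 23.5 − 24 = -0.5
a=12: ŷ = -1 + 2.5·12 = 29; e = 30.5 − 29 = 1.5
a=20: ŷ = -1 + 2.5·20 = 49; e = 49 − 49 = 0
a=22: ŷ = -1 + 2.5·22 = 54; e = 54 − 54 = 0
a=24: ŷ = -1 + 2.5·24 = 59; e = 58.5 − 59 = -0.5
|e| > 0.25: a=2 (|e|=0.5), a=10 (|e|=0.5), a=12 (|e|=1.5), a=24 (|e|=0.5) → 4

4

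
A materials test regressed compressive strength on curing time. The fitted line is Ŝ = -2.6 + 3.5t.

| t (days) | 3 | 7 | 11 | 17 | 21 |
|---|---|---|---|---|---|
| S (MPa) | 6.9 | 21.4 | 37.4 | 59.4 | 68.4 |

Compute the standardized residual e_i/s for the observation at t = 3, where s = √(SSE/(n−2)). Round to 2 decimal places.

t=3: Ŝ = -2.6 + 3.5·3 = 7.9; e = 6.9 − 7.9 = -1
t=7: Ŝ = -2.6 + 3.5·7 = 21.9; e = 21.4 − 21.9 = -0.5
t=11: Ŝ = -2.6 + 3.5·11 = 35.9; e = 37.4 − 35.9 = 1.5
t=17: Ŝ = -2.6 + 3.5·17 = 56.9; e = 59.4 − 56.9 = 2.5
t=21: Ŝ = -2.6 + 3.5·21 = 70.9; e = 68.4 − 70.9 = -2.5
SSE = 1 + 0.25 + 2.25 + 6.25 + 6.25 = 16
s = √(16/3) = 2.3094
e/s = -1 / 2.3094 = -0.43

-0.43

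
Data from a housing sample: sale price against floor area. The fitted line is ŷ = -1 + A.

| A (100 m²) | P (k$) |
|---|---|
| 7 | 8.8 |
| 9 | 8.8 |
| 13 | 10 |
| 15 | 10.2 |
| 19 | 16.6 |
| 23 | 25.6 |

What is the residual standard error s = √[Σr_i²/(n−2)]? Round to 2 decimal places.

A=7: ŷ = -1 + 7 = 6; r = 8.8 − 6 = 2.8
A=9: ŷ = -1 + 9 = 8; r = 8.8 − 8 = 0.8
A=13: ŷ = -1 + 13 = 12; r = 10 − 12 = -2
A=15: ŷ = -1 + 15 = 14; r = 10.2 − 14 = -3.8
A=19: ŷ = -1 + 19 = 18; r = 16.6 − 18 = -1.4
A=23: ŷ = -1 + 23 = 22; r = 25.6 − 22 = 3.6
SSE = 7.84 + 0.64 + 4 + 14.44 + 1.96 + 12.96 = 41.84
s = √(41.84/4) = √10.46 ≈ 3.23

s = 3.23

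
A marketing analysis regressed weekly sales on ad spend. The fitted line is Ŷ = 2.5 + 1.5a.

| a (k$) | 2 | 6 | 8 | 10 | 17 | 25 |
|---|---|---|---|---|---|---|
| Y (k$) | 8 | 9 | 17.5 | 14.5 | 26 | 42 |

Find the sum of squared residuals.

a=2: Ŷ = 2.5 + 1.5·2 = 5.5; r = 8 − 5.5 = 2.5
a=6: Ŷ = 2.5 + 1.5·6 = 11.5; r = 9 − 11.5 = -2.5
a=8: Ŷ = 2.5 + 1.5·8 = 14.5; r = 17.5 − 14.5 = 3
a=10: Ŷ = 2.5 + 1.5·10 = 17.5; r = 14.5 − 17.5 = -3
a=17: Ŷ = 2.5 + 1.5·17 = 28; r = 26 − 28 = -2
a=25: Ŷ = 2.5 + 1.5·25 = 40; r = 42 − 40 = 2
SSE = 6.25 + 6.25 + 9 + 9 + 4 + 4 = 38.5

SSE = 38.5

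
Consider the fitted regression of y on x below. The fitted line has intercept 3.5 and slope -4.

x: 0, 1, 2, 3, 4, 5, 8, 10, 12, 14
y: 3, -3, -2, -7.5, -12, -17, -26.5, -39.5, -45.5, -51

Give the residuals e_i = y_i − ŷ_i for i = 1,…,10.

x=0: ŷ = 3.5 − 4·0 = 3.5; e = 3 − 3.5 = -0.5
x=1: ŷ = 3.5 − 4·1 = -0.5; e = -3 − (-0.5) = -2.5
x=2: ŷ = 3.5 − 4·2 = -4.5; e = -2 − (-4.5) = 2.5
x=3: ŷ = 3.5 − 4·3 = -8.5; e = -7.5 − (-8.5) = 1
x=4: ŷ = 3.5 − 4·4 = -12.5; e = -12 − (-12.5) = 0.5
x=5: ŷ = 3.5 − 4·5 = -16.5; e = -17 − (-16.5) = -0.5
x=8: ŷ = 3.5 − 4·8 = -28.5; e = -26.5 − (-28.5) = 2
x=10: ŷ = 3.5 − 4·10 = -36.5; e = -39.5 − (-36.5) = -3
x=12: ŷ = 3.5 − 4·12 = -44.5; e = -45.5 − (-44.5) = -1
x=14: ŷ = 3.5 − 4·14 = -52.5; e = -51 − (-52.5) = 1.5

-0.5, -2.5, 2.5, 1, 0.5, -0.5, 2, -3, -1, 1.5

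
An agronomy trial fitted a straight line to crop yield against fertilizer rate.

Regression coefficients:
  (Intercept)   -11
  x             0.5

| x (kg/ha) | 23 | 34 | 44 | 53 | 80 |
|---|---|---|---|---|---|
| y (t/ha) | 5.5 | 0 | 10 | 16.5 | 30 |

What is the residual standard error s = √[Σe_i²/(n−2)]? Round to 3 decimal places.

s = 4.619

x=23: ŷ = -11 + 0.5·23 = 0.5; e = 5.5 − 0.5 = 5
x=34: ŷ = -11 + 0.5·34 = 6; e = 0 − 6 = -6
x=44: ŷ = -11 + 0.5·44 = 11; e = 10 − 11 = -1
x=53: ŷ = -11 + 0.5·53 = 15.5; e = 16.5 − 15.5 = 1
x=80: ŷ = -11 + 0.5·80 = 29; e = 30 − 29 = 1
SSE = 25 + 36 + 1 + 1 + 1 = 64
s = √(64/3) = √21.3333 ≈ 4.619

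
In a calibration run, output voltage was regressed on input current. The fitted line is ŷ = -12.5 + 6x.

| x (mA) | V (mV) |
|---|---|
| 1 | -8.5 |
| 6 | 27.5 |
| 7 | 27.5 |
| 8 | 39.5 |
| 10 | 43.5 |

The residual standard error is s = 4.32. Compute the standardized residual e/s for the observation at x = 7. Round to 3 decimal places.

-0.463

ŷ = -12.5 + 6·7 = 29.5
e = 27.5 − 29.5 = -2
e/s = -2 / 4.32 = -0.463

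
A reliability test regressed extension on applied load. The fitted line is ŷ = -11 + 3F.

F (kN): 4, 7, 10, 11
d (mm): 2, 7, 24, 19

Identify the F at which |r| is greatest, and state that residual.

F=4: ŷ = -11 + 3·4 = 1; r = 2 − 1 = 1
F=7: ŷ = -11 + 3·7 = 10; r = 7 − 10 = -3
F=10: ŷ = -11 + 3·10 = 19; r = 24 − 19 = 5
F=11: ŷ = -11 + 3·11 = 22; r = 19 − 22 = -3
Largest |r| is 5 at F = 10, residual 5.

F = 10, r = 5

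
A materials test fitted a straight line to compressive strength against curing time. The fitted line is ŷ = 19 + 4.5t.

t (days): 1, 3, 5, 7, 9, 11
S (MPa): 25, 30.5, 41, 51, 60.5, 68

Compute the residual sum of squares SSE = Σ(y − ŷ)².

SSE = 8

t=1: ŷ = 19 + 4.5·1 = 23.5; e = 25 − 23.5 = 1.5
t=3: ŷ = 19 + 4.5·3 = 32.5; e = 30.5 − 32.5 = -2
t=5: ŷ = 19 + 4.5·5 = 41.5; e = 41 − 41.5 = -0.5
t=7: ŷ = 19 + 4.5·7 = 50.5; e = 51 − 50.5 = 0.5
t=9: ŷ = 19 + 4.5·9 = 59.5; e = 60.5 − 59.5 = 1
t=11: ŷ = 19 + 4.5·11 = 68.5; e = 68 − 68.5 = -0.5
SSE = 2.25 + 4 + 0.25 + 0.25 + 1 + 0.25 = 8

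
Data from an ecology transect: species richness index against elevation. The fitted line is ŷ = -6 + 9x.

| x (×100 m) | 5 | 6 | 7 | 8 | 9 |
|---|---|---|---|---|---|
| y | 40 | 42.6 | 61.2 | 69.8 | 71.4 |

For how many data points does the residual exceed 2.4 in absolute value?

4

x=5: ŷ = -6 + 9·5 = 39; e = 40 − 39 = 1
x=6: ŷ = -6 + 9·6 = 48; e = 42.6 − 48 = -5.4
x=7: ŷ = -6 + 9·7 = 57; e = 61.2 − 57 = 4.2
x=8: ŷ = -6 + 9·8 = 66; e = 69.8 − 66 = 3.8
x=9: ŷ = -6 + 9·9 = 75; e = 71.4 − 75 = -3.6
|e| > 2.4: x=6 (|e|=5.4), x=7 (|e|=4.2), x=8 (|e|=3.8), x=9 (|e|=3.6) → 4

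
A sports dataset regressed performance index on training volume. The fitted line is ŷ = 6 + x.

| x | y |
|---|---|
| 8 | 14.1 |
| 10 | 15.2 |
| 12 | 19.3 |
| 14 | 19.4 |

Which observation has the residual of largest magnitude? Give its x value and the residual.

x=8: ŷ = 6 + 8 = 14; r = 14.1 − 14 = 0.1
x=10: ŷ = 6 + 10 = 16; r = 15.2 − 16 = -0.8
x=12: ŷ = 6 + 12 = 18; r = 19.3 − 18 = 1.3
x=14: ŷ = 6 + 14 = 20; r = 19.4 − 20 = -0.6
Largest |r| is 1.3 at x = 12, residual 1.3.

x = 12, r = 1.3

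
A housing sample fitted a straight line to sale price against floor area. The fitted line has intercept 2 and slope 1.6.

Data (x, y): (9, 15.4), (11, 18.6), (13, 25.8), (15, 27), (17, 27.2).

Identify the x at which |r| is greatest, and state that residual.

x=9: ŷ = 2 + 1.6·9 = 16.4; r = 15.4 − 16.4 = -1
x=11: ŷ = 2 + 1.6·11 = 19.6; r = 18.6 − 19.6 = -1
x=13: ŷ = 2 + 1.6·13 = 22.8; r = 25.8 − 22.8 = 3
x=15: ŷ = 2 + 1.6·15 = 26; r = 27 − 26 = 1
x=17: ŷ = 2 + 1.6·17 = 29.2; r = 27.2 − 29.2 = -2
Largest |r| is 3 at x = 13, residual 3.

x = 13, r = 3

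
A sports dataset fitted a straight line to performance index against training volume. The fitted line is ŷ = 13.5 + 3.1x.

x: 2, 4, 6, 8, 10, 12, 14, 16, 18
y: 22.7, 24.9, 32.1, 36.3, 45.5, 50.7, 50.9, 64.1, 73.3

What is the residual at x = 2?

ŷ = 13.5 + 3.1·2 = 19.7
r = 22.7 − 19.7 = 3

r = 3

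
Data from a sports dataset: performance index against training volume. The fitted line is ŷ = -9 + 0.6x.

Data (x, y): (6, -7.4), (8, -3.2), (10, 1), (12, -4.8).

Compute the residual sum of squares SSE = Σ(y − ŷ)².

x=6: ŷ = -9 + 0.6·6 = -5.4; e = -7.4 − (-5.4) = -2
x=8: ŷ = -9 + 0.6·8 = -4.2; e = -3.2 − (-4.2) = 1
x=10: ŷ = -9 + 0.6·10 = -3; e = 1 − (-3) = 4
x=12: ŷ = -9 + 0.6·12 = -1.8; e = -4.8 − (-1.8) = -3
SSE = 4 + 1 + 16 + 9 = 30

SSE = 30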